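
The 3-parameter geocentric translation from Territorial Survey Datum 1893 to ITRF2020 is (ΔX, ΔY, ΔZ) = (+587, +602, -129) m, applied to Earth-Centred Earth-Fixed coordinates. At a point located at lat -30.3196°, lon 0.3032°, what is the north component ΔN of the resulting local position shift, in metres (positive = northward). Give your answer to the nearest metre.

The local north axis is (−sin φ cos λ, −sin φ sin λ, cos φ), giving ΔN = 296.327 + 1.608 − 111.356 = 186.58 m.

ΔN = 187 m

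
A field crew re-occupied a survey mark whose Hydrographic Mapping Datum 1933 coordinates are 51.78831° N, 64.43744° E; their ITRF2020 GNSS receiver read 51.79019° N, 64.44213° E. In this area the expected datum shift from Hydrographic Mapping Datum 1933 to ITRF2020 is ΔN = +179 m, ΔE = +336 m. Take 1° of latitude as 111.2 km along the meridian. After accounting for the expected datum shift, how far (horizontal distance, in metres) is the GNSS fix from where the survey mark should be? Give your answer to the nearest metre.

Observed coordinate differences: Δφ = +0.00188°, Δλ = +0.00469°.
Converting to metres (1° lat = 111200 m, cos φ = 0.618569): observed ΔN = 209.1 m, observed ΔE = 322.6 m.
Subtracting the expected shift leaves a residual of 209.1 − (179) = 30.1 m north and 322.6 − (336) = -13.4 m east.
Residual distance = √(30.1² + (-13.4)²) = 32.9 m.

33 m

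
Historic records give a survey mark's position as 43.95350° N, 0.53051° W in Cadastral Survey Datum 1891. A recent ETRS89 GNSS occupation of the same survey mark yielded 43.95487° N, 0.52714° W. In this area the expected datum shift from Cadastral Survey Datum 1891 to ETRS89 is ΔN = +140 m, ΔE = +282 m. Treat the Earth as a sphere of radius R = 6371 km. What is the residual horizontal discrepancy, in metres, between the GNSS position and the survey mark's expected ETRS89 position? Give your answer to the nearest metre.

17 m

Observed coordinate differences: Δφ = +0.00137°, Δλ = +0.00337°.
Converting to metres (1° lat = 111195 m, cos φ = 0.719903): observed ΔN = 152.3 m, observed ΔE = 269.8 m.
Subtracting the expected shift leaves a residual of 152.3 − (140) = 12.3 m north and 269.8 − (282) = -12.2 m east.
Residual distance = √(12.3² + (-12.2)²) = 17.4 m.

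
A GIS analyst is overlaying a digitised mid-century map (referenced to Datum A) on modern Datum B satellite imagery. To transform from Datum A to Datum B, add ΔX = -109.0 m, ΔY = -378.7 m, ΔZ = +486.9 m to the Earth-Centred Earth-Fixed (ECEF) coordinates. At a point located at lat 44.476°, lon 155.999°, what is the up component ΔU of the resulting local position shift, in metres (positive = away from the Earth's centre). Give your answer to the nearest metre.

The local up (radial) axis is (cos φ cos λ, cos φ sin λ, sin φ), giving ΔU = 71.052 − 109.912 + 341.127 = 302.27 m.

ΔU = 302 m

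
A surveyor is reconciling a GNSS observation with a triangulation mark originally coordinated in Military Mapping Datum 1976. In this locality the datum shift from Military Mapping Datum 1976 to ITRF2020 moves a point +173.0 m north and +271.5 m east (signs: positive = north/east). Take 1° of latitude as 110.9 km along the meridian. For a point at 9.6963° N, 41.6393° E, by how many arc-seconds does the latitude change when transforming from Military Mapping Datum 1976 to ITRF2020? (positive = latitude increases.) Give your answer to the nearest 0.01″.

Δφ = 5.62″

1° of latitude = 110.9 km, so Δφ = 173.0 / 110900 = 0.0015600° = 5.616″.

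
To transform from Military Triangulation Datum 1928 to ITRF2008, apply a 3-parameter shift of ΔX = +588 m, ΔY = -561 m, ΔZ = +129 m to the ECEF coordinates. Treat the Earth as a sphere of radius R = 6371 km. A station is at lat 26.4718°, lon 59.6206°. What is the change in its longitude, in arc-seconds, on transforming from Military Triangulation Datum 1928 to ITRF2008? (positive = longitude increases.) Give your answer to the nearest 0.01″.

sin φ = 0.445757, cos φ = 0.895154, sin λ = 0.862696, cos λ = 0.505724.
East component: ΔE = −sin λ·ΔX + cos λ·ΔY = −(0.862696)(588) + (0.505724)(-561) = -790.98 m.
1° of latitude spans πR/180 = 111195 m; at latitude φ, 1° of longitude spans that × cos φ = 99536.6 m, so Δλ = -790.98 / 99536.6 × 3600 = -28.608″.

Δλ = -28.61″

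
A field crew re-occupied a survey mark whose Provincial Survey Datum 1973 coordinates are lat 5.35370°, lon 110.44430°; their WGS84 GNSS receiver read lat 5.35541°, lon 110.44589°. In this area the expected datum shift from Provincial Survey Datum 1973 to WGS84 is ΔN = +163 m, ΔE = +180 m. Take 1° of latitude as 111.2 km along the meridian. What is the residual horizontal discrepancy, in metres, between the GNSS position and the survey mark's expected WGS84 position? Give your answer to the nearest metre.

27 m

Observed coordinate differences: Δφ = +0.00171°, Δλ = +0.00159°.
Converting to metres (1° lat = 111200 m, cos φ = 0.995638): observed ΔN = 190.2 m, observed ΔE = 176.0 m.
Subtracting the expected shift leaves a residual of 190.2 − (163) = 27.2 m north and 176.0 − (180) = -4.0 m east.
Residual distance = √(27.2² + (-4.0)²) = 27.4 m.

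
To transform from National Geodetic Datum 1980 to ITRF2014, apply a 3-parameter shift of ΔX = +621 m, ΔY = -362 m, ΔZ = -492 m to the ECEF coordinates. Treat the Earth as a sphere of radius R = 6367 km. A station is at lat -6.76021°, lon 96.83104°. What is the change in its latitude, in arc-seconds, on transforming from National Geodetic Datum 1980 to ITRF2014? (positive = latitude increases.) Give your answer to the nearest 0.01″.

Δφ = -17.48″

sin φ = -0.117714, cos φ = 0.993047, sin λ = 0.992901, cos λ = -0.118942.
North component: ΔN = −sin φ cos λ·ΔX − sin φ sin λ·ΔY + cos φ·ΔZ = −(-0.117714)(-0.118942)(621) − (-0.117714)(0.992901)(-362) + (0.993047)(-492) = -539.58 m.
1° of latitude spans πR/180 = 111125 m, so Δφ = -539.58 / 111125 × 3600 = -17.480″.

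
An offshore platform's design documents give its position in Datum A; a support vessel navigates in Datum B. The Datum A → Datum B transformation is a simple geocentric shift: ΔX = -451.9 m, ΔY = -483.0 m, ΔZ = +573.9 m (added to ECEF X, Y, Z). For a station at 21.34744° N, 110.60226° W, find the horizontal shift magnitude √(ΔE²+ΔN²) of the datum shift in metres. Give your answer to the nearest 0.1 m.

401.8 m

The local east axis at (φ, λ) is (−sin λ, cos λ, 0), so ΔE = −sin(-110.60226°)·(-451.9) + cos(-110.60226°)·(-483.0) = -253.04 m.
The local north axis is (−sin φ cos λ, −sin φ sin λ, cos φ), giving ΔN = -57.885 − 164.578 + 534.525 = 312.06 m.
Horizontal magnitude = √(ΔE² + ΔN²) = √((-253.04)² + 312.06²) = 401.76 m.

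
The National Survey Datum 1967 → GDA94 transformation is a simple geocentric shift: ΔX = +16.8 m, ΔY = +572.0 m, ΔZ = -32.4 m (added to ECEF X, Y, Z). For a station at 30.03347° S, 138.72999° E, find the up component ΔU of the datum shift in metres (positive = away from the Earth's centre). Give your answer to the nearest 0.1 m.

ΔU = 331.9 m

The local up (radial) axis is (cos φ cos λ, cos φ sin λ, sin φ), giving ΔU = -10.932 + 326.638 + 16.216 = 331.92 m.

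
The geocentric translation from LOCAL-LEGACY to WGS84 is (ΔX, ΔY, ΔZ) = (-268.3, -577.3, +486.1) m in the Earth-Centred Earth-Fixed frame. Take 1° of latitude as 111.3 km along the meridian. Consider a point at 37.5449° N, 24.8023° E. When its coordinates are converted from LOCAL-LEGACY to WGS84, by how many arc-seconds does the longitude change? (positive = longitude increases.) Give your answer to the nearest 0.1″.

sin φ = 0.609383, cos φ = 0.792876, sin λ = 0.419489, cos λ = 0.907761.
East component: ΔE = −sin λ·ΔX + cos λ·ΔY = −(0.419489)(-268.3) + (0.907761)(-577.3) = -411.50 m.
1° of latitude spans 111300 m; at latitude φ, 1° of longitude spans that × cos φ = 88247.1 m, so Δλ = -411.50 / 88247.1 × 3600 = -16.787″.

Δλ = -16.8″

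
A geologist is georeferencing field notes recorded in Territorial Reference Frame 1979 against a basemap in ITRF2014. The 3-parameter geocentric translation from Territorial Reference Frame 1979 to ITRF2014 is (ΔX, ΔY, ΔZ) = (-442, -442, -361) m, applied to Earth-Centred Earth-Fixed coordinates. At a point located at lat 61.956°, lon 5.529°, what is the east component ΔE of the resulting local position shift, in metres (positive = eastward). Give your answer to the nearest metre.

ΔE = -397 m

The local east axis at (φ, λ) is (−sin λ, cos λ, 0), so ΔE = −sin(5.529°)·(-442) + cos(5.529°)·(-442) = -397.36 m.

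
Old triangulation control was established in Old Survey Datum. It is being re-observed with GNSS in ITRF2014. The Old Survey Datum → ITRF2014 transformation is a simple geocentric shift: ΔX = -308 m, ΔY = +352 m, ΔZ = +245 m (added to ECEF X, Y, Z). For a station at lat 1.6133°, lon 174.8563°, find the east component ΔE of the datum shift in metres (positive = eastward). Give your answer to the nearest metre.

ΔE = -323 m

The local east axis at (φ, λ) is (−sin λ, cos λ, 0), so ΔE = −sin(174.8563°)·(-308) + cos(174.8563°)·352 = -322.97 m.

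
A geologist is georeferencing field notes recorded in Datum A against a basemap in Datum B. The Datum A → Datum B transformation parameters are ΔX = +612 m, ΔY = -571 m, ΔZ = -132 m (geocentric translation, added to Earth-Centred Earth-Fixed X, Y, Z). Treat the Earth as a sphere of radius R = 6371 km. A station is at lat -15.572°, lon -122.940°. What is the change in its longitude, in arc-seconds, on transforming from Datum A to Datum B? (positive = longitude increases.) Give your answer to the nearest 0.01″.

Δλ = 27.70″

sin φ = -0.268449, cos φ = 0.963294, sin λ = -0.839240, cos λ = -0.543760.
East component: ΔE = −sin λ·ΔX + cos λ·ΔY = −(-0.839240)(612) + (-0.543760)(-571) = 824.10 m.
1° of latitude spans πR/180 = 111195 m; at latitude φ, 1° of longitude spans that × cos φ = 107113.4 m, so Δλ = 824.10 / 107113.4 × 3600 = 27.697″.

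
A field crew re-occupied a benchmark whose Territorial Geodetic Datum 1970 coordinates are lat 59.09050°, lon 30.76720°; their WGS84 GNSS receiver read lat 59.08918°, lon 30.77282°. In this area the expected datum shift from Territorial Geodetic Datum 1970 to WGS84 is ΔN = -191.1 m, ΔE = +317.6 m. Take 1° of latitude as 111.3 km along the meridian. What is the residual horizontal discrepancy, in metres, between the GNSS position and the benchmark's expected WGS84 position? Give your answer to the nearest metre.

Observed coordinate differences: Δφ = -0.00132°, Δλ = +0.00562°.
Converting to metres (1° lat = 111300 m, cos φ = 0.513684): observed ΔN = -146.9 m, observed ΔE = 321.3 m.
Subtracting the expected shift leaves a residual of -146.9 − (-191.1) = 44.2 m north and 321.3 − (317.6) = 3.7 m east.
Residual distance = √(44.2² + 3.7²) = 44.3 m.

44 m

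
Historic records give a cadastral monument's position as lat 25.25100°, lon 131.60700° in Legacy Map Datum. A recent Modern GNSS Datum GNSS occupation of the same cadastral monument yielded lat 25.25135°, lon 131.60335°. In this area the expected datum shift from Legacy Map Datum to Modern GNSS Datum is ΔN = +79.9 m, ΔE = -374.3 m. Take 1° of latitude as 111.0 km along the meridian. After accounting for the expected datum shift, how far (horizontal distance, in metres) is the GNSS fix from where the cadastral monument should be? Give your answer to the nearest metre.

Observed coordinate differences: Δφ = +0.00035°, Δλ = -0.00365°.
Converting to metres (1° lat = 111000 m, cos φ = 0.904448): observed ΔN = 38.8 m, observed ΔE = -366.4 m.
Subtracting the expected shift leaves a residual of 38.8 − (79.9) = -41.1 m north and -366.4 − (-374.3) = 7.9 m east.
Residual distance = √((-41.1)² + 7.9²) = 41.8 m.

42 m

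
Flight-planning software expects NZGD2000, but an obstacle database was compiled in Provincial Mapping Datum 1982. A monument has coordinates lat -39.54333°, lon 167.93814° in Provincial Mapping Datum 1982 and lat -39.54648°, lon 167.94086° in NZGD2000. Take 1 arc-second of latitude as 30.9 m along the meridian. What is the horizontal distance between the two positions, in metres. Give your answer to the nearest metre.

421 m

Δφ = -39.54648° − -39.54333° = -0.00315°; Δλ = 167.94086° − 167.93814° = +0.00272°.
1° of latitude = 3600 × 30.90 = 111240 m.
ΔN = Δφ × 111240 = -350.4 m; ΔE = Δλ × 111240 × cos(-39.54333°) = +0.00272 × 111240 × 0.771143 = 233.3 m.
Distance = √(ΔE² + ΔN²) = √(233.3² + (-350.4)²) = 421.0 m.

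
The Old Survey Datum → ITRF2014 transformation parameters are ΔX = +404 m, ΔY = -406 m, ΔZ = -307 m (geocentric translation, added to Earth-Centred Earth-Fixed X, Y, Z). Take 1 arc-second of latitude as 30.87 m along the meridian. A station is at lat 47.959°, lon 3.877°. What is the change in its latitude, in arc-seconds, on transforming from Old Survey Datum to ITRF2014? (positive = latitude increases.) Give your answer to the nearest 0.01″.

Δφ = -15.70″

sin φ = 0.742666, cos φ = 0.669662, sin λ = 0.067615, cos λ = 0.997712.
North component: ΔN = −sin φ cos λ·ΔX − sin φ sin λ·ΔY + cos φ·ΔZ = −(0.742666)(0.997712)(404) − (0.742666)(0.067615)(-406) + (0.669662)(-307) = -484.55 m.
1° of latitude spans 3600 × 30.87 = 111132 m, so Δφ = -484.55 / 111132 × 3600 = -15.696″.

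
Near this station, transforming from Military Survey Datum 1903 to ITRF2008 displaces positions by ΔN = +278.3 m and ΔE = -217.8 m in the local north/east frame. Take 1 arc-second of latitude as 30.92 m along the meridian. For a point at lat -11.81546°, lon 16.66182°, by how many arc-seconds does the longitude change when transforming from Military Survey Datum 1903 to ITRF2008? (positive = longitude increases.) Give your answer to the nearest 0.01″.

Δλ = -7.20″

At latitude -11.81546°, cos φ = 0.978812.
1″ of longitude at this latitude = 30.92 × cos φ = 30.2649 m, so Δλ = -217.8 / 30.2649 = -7.196″.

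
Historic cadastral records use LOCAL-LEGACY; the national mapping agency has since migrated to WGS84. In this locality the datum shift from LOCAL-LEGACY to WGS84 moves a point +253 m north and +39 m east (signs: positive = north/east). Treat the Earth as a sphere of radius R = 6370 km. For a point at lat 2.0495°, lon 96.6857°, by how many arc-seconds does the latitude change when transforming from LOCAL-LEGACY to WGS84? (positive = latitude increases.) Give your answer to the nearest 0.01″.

Δφ = 8.19″

On a sphere of radius R, 1 rad of latitude = R, so Δφ = ΔN / R = 253.0 / 6370000 = 3.9717e-05 rad = 8.192″.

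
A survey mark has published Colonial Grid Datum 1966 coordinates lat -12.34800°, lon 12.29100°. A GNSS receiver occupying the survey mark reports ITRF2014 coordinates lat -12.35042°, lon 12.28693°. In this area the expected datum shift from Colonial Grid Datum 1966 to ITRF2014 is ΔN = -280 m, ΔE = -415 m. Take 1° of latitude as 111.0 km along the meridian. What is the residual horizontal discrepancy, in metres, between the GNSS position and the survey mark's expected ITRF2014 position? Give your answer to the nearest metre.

29 m

Observed coordinate differences: Δφ = -0.00242°, Δλ = -0.00407°.
Converting to metres (1° lat = 111000 m, cos φ = 0.976867): observed ΔN = -268.6 m, observed ΔE = -441.3 m.
Subtracting the expected shift leaves a residual of -268.6 − (-280) = 11.4 m north and -441.3 − (-415) = -26.3 m east.
Residual distance = √(11.4² + (-26.3)²) = 28.7 m.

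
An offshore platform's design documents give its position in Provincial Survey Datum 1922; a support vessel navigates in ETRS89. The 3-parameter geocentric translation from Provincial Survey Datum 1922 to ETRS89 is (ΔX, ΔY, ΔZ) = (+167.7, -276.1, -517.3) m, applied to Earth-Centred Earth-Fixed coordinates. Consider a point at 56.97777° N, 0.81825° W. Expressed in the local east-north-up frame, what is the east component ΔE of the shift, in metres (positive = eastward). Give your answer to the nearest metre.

The local east axis at (φ, λ) is (−sin λ, cos λ, 0), so ΔE = −sin(-0.81825°)·167.7 + cos(-0.81825°)·(-276.1) = -273.68 m.

ΔE = -274 m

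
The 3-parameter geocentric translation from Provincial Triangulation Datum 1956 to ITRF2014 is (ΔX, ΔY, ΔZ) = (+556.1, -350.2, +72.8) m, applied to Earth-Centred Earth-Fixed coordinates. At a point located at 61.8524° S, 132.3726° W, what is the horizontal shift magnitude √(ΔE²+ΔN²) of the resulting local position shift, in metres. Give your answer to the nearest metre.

650 m

The local east axis at (φ, λ) is (−sin λ, cos λ, 0), so ΔE = −sin(-132.3726°)·556.1 + cos(-132.3726°)·(-350.2) = 646.85 m.
The local north axis is (−sin φ cos λ, −sin φ sin λ, cos φ), giving ΔN = -330.460 + 228.123 + 34.343 = -67.99 m.
Horizontal magnitude = √(ΔE² + ΔN²) = √(646.85² + (-67.99)²) = 650.42 m.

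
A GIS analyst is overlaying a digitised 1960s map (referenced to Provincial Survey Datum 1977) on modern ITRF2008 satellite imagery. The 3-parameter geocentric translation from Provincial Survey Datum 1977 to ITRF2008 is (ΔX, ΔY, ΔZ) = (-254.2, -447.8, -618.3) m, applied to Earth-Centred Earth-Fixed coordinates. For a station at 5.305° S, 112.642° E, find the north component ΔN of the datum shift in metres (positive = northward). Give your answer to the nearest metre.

ΔN = -645 m

At φ = -5.305°, λ = 112.642°: sin φ = -0.092457, cos φ = 0.995717, sin λ = 0.922928, cos λ = -0.384972.
ΔN = −sin φ cos λ·ΔX − sin φ sin λ·ΔY + cos φ·ΔZ = −(-0.092457)(-0.384972)(-254.2) − (-0.092457)(0.922928)(-447.8) + (0.995717)(-618.3) = -644.82 m.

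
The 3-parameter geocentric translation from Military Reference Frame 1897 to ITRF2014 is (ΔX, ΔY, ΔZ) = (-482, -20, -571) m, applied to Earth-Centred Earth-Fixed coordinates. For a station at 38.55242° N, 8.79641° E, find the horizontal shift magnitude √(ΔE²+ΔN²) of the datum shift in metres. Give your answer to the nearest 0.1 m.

157.3 m

The local east axis at (φ, λ) is (−sin λ, cos λ, 0), so ΔE = −sin(8.79641°)·(-482) + cos(8.79641°)·(-20) = 53.94 m.
The local north axis is (−sin φ cos λ, −sin φ sin λ, cos φ), giving ΔN = 296.864 + 1.906 − 446.544 = -147.77 m.
Horizontal magnitude = √(ΔE² + ΔN²) = √(53.94² + (-147.77)²) = 157.31 m.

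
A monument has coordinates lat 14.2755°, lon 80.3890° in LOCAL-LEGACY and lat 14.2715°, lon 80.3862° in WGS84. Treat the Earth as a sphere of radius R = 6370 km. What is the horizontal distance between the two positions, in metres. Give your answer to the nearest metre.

Δφ = 14.2715° − 14.2755° = -0.0040°; Δλ = 80.3862° − 80.3890° = -0.0028°.
1° along a meridian = πR/180 = 111177 m.
ΔN = Δφ × 111177 = -444.7 m; ΔE = Δλ × 111177 × cos(14.2755°) = -0.0028 × 111177 × 0.969121 = -301.7 m.
Distance = √(ΔE² + ΔN²) = √((-301.7)² + (-444.7)²) = 537.4 m.

537 m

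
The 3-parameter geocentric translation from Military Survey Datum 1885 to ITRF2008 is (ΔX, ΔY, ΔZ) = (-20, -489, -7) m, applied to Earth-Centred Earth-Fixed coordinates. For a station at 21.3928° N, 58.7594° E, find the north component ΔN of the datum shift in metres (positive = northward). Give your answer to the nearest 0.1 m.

ΔN = 149.8 m

At φ = 21.3928°, λ = 58.7594°: sin φ = 0.364760, cos φ = 0.931102, sin λ = 0.854997, cos λ = 0.518633.
ΔN = −sin φ cos λ·ΔX − sin φ sin λ·ΔY + cos φ·ΔZ = −(0.364760)(0.518633)(-20) − (0.364760)(0.854997)(-489) + (0.931102)(-7) = 149.77 m.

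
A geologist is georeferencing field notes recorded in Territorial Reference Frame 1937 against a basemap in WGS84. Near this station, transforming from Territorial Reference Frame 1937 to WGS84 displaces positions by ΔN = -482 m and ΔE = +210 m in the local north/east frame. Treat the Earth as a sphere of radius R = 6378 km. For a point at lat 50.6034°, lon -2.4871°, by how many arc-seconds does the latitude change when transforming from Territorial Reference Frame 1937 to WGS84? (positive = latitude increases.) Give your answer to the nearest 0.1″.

Δφ = -15.6″

On a sphere of radius R, 1 rad of latitude = R, so Δφ = ΔN / R = -482.0 / 6378000 = -7.5572e-05 rad = -15.588″.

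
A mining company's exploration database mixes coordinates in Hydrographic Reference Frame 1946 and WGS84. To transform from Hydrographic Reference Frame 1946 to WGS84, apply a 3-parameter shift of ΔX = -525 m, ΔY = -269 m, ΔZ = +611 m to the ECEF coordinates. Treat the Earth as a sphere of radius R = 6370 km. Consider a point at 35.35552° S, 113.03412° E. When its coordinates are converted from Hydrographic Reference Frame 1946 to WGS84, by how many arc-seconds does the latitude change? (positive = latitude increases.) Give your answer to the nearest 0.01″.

sin φ = -0.578648, cos φ = 0.815577, sin λ = 0.920272, cos λ = -0.391279.
North component: ΔN = −sin φ cos λ·ΔX − sin φ sin λ·ΔY + cos φ·ΔZ = −(-0.578648)(-0.391279)(-525) − (-0.578648)(0.920272)(-269) + (0.815577)(611) = 473.94 m.
1° of latitude spans πR/180 = 111177 m, so Δφ = 473.94 / 111177 × 3600 = 15.346″.

Δφ = 15.35″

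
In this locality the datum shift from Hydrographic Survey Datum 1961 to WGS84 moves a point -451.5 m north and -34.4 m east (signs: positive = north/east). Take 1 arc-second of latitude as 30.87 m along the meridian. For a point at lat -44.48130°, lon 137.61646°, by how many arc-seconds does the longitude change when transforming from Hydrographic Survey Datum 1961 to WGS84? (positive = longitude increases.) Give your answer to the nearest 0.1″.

Δλ = -1.6″

At latitude -44.48130°, cos φ = 0.713479.
1″ of longitude at this latitude = 30.87 × cos φ = 22.0251 m, so Δλ = -34.4 / 22.0251 = -1.562″.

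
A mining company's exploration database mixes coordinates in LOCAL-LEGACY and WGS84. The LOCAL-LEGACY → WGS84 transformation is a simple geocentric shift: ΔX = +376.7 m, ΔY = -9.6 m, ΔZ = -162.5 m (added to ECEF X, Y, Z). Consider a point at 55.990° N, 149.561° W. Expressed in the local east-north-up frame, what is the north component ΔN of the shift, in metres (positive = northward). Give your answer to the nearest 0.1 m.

ΔN = 174.3 m

The local north axis is (−sin φ cos λ, −sin φ sin λ, cos φ), giving ΔN = 269.222 − 4.032 − 90.892 = 174.30 m.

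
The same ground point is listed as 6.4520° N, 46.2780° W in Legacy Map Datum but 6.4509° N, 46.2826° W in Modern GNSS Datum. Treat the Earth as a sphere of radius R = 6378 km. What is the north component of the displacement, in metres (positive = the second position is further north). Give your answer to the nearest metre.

ΔN = -122 m

Δφ = 6.4509° − 6.4520° = -0.0011°; Δλ = -46.2826° − -46.2780° = -0.0046°.
1° along a meridian = πR/180 = 111317 m.
ΔN = Δφ × 111317 = -122.4 m; ΔE = Δλ × 111317 × cos(6.4520°) = -0.0046 × 111317 × 0.993666 = -508.8 m.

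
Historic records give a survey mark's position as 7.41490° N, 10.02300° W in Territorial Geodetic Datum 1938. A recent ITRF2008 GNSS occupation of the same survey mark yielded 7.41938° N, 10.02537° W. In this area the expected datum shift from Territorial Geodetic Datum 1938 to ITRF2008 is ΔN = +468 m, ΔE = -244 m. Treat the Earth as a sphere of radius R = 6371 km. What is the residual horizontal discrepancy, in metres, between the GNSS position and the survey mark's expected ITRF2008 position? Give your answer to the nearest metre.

35 m

Observed coordinate differences: Δφ = +0.00448°, Δλ = -0.00237°.
Converting to metres (1° lat = 111195 m, cos φ = 0.991638): observed ΔN = 498.2 m, observed ΔE = -261.3 m.
Subtracting the expected shift leaves a residual of 498.2 − (468) = 30.2 m north and -261.3 − (-244) = -17.3 m east.
Residual distance = √(30.2² + (-17.3)²) = 34.8 m.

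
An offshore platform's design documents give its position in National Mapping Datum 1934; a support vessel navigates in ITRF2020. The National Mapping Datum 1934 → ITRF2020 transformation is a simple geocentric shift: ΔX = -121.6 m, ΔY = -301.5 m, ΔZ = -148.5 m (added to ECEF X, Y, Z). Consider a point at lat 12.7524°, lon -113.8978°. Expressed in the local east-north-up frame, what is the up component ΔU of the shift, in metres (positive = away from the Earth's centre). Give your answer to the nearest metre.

The local up (radial) axis is (cos φ cos λ, cos φ sin λ, sin φ), giving ΔU = 48.046 + 268.853 − 32.780 = 284.12 m.

ΔU = 284 m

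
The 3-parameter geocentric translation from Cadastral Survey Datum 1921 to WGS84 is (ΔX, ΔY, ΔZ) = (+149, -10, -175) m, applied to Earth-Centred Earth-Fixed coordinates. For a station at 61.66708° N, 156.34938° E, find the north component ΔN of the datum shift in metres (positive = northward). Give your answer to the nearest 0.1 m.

At φ = 61.66708°, λ = 156.34938°: sin φ = 0.880205, cos φ = 0.474594, sin λ = 0.401158, cos λ = -0.916009.
ΔN = −sin φ cos λ·ΔX − sin φ sin λ·ΔY + cos φ·ΔZ = −(0.880205)(-0.916009)(149) − (0.880205)(0.401158)(-10) + (0.474594)(-175) = 40.61 m.

ΔN = 40.6 m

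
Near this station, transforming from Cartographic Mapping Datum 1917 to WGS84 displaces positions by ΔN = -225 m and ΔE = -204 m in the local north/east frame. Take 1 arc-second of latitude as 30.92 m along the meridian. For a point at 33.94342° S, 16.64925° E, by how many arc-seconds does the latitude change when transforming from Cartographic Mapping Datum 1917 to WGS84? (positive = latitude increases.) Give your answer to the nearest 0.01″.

1″ of latitude = 30.92 m, so Δφ = -225.0 / 30.92 = -7.277″.

Δφ = -7.28″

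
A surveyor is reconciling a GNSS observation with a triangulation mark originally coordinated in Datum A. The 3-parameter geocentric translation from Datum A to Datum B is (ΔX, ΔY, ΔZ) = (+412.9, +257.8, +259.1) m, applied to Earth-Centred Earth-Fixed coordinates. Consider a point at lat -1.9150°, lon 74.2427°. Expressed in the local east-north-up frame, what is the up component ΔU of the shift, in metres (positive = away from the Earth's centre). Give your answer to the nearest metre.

The local up (radial) axis is (cos φ cos λ, cos φ sin λ, sin φ), giving ΔU = 112.066 + 247.973 − 8.658 = 351.38 m.

ΔU = 351 m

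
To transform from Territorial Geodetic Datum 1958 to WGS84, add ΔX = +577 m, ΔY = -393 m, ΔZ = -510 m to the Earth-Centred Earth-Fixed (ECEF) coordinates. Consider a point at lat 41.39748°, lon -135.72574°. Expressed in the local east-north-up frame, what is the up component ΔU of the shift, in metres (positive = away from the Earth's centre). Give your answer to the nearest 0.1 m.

At φ = 41.39748°, λ = -135.72574°: sin φ = 0.661279, cos φ = 0.750140, sin λ = -0.698094, cos λ = -0.716006.
ΔU = cos φ cos λ·ΔX + cos φ sin λ·ΔY + sin φ·ΔZ = (0.750140)(-0.716006)(577) + (0.750140)(-0.698094)(-393) + (0.661279)(-510) = -441.36 m.

ΔU = -441.4 m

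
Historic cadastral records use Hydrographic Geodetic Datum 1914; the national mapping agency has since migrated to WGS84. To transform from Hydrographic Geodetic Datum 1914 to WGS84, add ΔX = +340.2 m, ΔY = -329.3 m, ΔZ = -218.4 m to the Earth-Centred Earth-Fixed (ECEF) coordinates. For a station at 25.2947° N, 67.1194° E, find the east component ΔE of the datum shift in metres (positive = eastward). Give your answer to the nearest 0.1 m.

At φ = 25.2947°, λ = 67.1194°: sin φ = 0.427274, cos φ = 0.904122, sin λ = 0.921317, cos λ = 0.388812.
ΔE = −sin λ·ΔX + cos λ·ΔY = −(0.921317)·(340.2) + (0.388812)·(-329.3) = -441.47 m.

ΔE = -441.5 m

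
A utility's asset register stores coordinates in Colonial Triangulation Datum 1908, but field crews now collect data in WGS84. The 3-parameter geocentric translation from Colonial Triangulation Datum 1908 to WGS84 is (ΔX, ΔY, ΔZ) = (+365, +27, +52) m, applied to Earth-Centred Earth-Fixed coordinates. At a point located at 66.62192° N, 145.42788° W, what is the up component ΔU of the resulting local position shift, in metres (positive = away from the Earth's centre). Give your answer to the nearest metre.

At φ = 66.62192°, λ = -145.42788°: sin φ = 0.917906, cos φ = 0.396797, sin λ = -0.567443, cos λ = -0.823413.
ΔU = cos φ cos λ·ΔX + cos φ sin λ·ΔY + sin φ·ΔZ = (0.396797)(-0.823413)(365) + (0.396797)(-0.567443)(27) + (0.917906)(52) = -77.60 m.

ΔU = -78 m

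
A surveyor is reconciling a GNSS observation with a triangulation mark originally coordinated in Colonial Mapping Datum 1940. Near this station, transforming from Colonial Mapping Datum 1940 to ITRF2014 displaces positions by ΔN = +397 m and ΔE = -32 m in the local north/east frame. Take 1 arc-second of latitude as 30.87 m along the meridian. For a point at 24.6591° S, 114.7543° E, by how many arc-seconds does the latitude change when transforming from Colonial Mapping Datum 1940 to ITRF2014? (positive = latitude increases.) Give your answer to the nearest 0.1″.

1″ of latitude = 30.87 m, so Δφ = 397.0 / 30.87 = 12.860″.

Δφ = 12.9″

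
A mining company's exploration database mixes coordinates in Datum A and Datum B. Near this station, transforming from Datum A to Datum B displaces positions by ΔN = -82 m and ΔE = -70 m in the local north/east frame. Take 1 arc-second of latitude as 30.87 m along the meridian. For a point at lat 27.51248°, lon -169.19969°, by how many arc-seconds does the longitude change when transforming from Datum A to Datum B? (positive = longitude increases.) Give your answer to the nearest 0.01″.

Δλ = -2.56″

At latitude 27.51248°, cos φ = 0.886910.
1″ of longitude at this latitude = 30.87 × cos φ = 27.3789 m, so Δλ = -70.0 / 27.3789 = -2.557″.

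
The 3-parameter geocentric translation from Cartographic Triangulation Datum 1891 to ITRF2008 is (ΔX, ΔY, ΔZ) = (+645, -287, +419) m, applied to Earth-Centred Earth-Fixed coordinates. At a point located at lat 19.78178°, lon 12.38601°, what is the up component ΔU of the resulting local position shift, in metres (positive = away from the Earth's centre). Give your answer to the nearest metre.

The local up (radial) axis is (cos φ cos λ, cos φ sin λ, sin φ), giving ΔU = 592.811 − 57.928 + 141.806 = 676.69 m.

ΔU = 677 m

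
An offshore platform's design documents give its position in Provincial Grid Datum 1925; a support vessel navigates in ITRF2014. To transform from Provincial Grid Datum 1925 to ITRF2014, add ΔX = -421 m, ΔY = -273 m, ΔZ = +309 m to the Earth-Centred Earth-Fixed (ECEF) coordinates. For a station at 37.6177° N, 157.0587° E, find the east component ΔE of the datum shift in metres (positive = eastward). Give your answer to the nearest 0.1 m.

ΔE = 415.5 m

The local east axis at (φ, λ) is (−sin λ, cos λ, 0), so ΔE = −sin(157.0587°)·(-421) + cos(157.0587°)·(-273) = 415.51 m.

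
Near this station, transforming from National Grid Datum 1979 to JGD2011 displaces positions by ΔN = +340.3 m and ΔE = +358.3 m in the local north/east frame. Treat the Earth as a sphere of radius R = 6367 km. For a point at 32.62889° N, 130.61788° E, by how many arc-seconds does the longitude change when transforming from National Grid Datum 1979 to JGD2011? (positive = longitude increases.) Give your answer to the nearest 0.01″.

Δλ = 13.78″

At latitude 32.62889°, cos φ = 0.842181.
One radian of longitude at latitude φ spans R cos φ, so Δλ = ΔE / (R cos φ) = 358.3 / (6367000 × 0.842181) = 6.6820e-05 rad = 13.783″.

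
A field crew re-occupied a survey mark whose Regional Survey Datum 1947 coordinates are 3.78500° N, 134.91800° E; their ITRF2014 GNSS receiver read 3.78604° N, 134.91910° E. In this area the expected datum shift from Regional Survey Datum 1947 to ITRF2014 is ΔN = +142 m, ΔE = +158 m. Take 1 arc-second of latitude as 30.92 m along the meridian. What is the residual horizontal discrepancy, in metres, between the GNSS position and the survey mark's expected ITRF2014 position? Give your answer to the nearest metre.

44 m

Observed coordinate differences: Δφ = +0.00104°, Δλ = +0.00110°.
Converting to metres (1° lat = 111312 m, cos φ = 0.997819): observed ΔN = 115.8 m, observed ΔE = 122.2 m.
Subtracting the expected shift leaves a residual of 115.8 − (142) = -26.2 m north and 122.2 − (158) = -35.8 m east.
Residual distance = √((-26.2)² + (-35.8)²) = 44.4 m.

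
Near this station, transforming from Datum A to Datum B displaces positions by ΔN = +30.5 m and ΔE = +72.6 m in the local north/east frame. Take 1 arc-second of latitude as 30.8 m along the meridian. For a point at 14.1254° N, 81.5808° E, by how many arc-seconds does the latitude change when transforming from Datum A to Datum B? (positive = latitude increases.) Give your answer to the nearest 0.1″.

1″ of latitude = 30.80 m, so Δφ = 30.5 / 30.80 = 0.990″.

Δφ = 1.0″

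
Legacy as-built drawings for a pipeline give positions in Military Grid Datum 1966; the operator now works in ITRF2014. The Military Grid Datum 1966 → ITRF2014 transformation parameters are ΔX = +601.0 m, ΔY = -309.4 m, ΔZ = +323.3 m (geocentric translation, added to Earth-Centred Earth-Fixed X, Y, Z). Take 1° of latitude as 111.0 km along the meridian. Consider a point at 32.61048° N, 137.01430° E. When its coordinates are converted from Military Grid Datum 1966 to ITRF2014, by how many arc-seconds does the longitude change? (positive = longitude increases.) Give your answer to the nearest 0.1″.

Δλ = -7.1″

sin φ = 0.538925, cos φ = 0.842354, sin λ = 0.681816, cos λ = -0.731524.
East component: ΔE = −sin λ·ΔX + cos λ·ΔY = −(0.681816)(601.0) + (-0.731524)(-309.4) = -183.44 m.
1° of latitude spans 111000 m; at latitude φ, 1° of longitude spans that × cos φ = 93501.3 m, so Δλ = -183.44 / 93501.3 × 3600 = -7.063″.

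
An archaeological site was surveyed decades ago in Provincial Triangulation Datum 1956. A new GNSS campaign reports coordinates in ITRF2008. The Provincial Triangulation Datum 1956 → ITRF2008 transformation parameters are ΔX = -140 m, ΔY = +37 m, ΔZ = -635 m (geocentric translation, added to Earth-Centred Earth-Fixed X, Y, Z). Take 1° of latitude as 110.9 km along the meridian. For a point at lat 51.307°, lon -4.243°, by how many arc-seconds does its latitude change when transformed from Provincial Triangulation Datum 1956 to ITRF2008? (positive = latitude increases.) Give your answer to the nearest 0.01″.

Δφ = -9.28″

sin φ = 0.780507, cos φ = 0.625147, sin λ = -0.073987, cos λ = 0.997259.
North component: ΔN = −sin φ cos λ·ΔX − sin φ sin λ·ΔY + cos φ·ΔZ = −(0.780507)(0.997259)(-140) − (0.780507)(-0.073987)(37) + (0.625147)(-635) = -285.86 m.
1° of latitude spans 110900 m, so Δφ = -285.86 / 110900 × 3600 = -9.280″.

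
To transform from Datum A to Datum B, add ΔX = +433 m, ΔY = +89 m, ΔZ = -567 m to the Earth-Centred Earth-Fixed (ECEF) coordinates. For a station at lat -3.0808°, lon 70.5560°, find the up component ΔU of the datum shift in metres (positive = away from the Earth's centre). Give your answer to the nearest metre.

The local up (radial) axis is (cos φ cos λ, cos φ sin λ, sin φ), giving ΔU = 143.931 + 83.803 + 30.473 = 258.21 m.

ΔU = 258 m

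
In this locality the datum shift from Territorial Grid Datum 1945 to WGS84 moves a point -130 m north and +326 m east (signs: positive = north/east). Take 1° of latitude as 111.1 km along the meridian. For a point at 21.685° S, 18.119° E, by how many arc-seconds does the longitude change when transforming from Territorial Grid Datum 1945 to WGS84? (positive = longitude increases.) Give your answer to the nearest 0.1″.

At latitude -21.685°, cos φ = 0.929229.
1° of longitude at this latitude = 111.1 × cos φ = 103.24 km, so Δλ = 326.0 / 103237.4 = 0.0031578° = 11.368″.

Δλ = 11.4″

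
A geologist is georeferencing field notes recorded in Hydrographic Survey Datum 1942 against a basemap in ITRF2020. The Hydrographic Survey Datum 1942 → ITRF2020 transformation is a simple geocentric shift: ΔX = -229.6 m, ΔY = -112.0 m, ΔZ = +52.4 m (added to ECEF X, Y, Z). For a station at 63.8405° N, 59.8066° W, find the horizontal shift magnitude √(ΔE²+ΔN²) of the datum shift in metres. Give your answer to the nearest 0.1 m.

257.9 m

The local east axis at (φ, λ) is (−sin λ, cos λ, 0), so ΔE = −sin(-59.8066°)·(-229.6) + cos(-59.8066°)·(-112.0) = -254.78 m.
The local north axis is (−sin φ cos λ, −sin φ sin λ, cos φ), giving ΔN = 103.643 − 86.890 + 23.102 = 39.86 m.
Horizontal magnitude = √(ΔE² + ΔN²) = √((-254.78)² + 39.86²) = 257.88 m.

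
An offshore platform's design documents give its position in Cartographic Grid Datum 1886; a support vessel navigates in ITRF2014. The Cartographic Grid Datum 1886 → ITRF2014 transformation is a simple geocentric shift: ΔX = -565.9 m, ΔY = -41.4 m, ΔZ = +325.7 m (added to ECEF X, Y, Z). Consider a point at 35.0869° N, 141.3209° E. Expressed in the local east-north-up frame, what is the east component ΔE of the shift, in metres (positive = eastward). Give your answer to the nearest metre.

ΔE = 386 m

At φ = 35.0869°, λ = 141.3209°: sin φ = 0.574818, cos φ = 0.818281, sin λ = 0.624958, cos λ = -0.780658.
ΔE = −sin λ·ΔX + cos λ·ΔY = −(0.624958)·(-565.9) + (-0.780658)·(-41.4) = 385.98 m.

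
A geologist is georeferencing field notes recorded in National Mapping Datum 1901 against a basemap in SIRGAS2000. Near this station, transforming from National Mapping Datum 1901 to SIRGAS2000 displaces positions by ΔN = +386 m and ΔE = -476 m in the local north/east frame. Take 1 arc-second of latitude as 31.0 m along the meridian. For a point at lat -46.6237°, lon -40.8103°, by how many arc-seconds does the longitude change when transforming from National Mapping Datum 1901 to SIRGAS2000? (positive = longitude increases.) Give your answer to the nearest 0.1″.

Δλ = -22.4″

At latitude -46.6237°, cos φ = 0.686787.
1″ of longitude at this latitude = 31.00 × cos φ = 21.2904 m, so Δλ = -476.0 / 21.2904 = -22.358″.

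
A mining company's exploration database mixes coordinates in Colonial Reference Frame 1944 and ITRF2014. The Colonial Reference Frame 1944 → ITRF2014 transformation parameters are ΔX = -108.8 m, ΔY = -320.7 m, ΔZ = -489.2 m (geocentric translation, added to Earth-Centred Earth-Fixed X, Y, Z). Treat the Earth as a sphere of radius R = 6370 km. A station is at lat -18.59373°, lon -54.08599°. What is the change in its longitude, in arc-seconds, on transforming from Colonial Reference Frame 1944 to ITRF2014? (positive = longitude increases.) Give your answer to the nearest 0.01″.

sin φ = -0.318856, cos φ = 0.947803, sin λ = -0.809898, cos λ = 0.586570.
East component: ΔE = −sin λ·ΔX + cos λ·ΔY = −(-0.809898)(-108.8) + (0.586570)(-320.7) = -276.23 m.
1° of latitude spans πR/180 = 111177 m; at latitude φ, 1° of longitude spans that × cos φ = 105374.4 m, so Δλ = -276.23 / 105374.4 × 3600 = -9.437″.

Δλ = -9.44″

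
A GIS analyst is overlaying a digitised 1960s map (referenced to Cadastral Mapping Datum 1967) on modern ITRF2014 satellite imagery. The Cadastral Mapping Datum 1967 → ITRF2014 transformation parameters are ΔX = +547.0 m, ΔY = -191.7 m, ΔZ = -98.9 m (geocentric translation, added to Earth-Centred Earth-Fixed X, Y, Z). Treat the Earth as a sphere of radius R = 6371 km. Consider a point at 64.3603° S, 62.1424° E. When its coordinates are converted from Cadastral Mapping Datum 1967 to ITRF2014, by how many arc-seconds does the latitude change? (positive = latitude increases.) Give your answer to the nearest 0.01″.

sin φ = -0.901533, cos φ = 0.432711, sin λ = 0.884112, cos λ = 0.467276.
North component: ΔN = −sin φ cos λ·ΔX − sin φ sin λ·ΔY + cos φ·ΔZ = −(-0.901533)(0.467276)(547.0) − (-0.901533)(0.884112)(-191.7) + (0.432711)(-98.9) = 34.84 m.
1° of latitude spans πR/180 = 111195 m, so Δφ = 34.84 / 111195 × 3600 = 1.128″.

Δφ = 1.13″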